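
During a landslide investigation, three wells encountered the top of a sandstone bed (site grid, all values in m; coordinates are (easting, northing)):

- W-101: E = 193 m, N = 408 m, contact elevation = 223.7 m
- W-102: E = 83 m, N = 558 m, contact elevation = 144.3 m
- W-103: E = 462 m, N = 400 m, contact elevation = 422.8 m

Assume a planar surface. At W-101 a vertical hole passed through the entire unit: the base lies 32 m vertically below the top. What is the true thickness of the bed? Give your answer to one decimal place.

Let the plane be z = a·E + b·N + c.
W-102−W-101: −110a + 150b = −79.4;  W-103−W-101: 269a − 8b = 199.1.
Solving gives a = 0.74056, b = 0.01374.
|∇z| = √(a²+b²) = 0.74068, so dip δ = arctan(0.74068) = 36.53°.
True thickness = vertical thickness × cos δ = 32 × cos 36.53° = 25.7 m.

25.7 m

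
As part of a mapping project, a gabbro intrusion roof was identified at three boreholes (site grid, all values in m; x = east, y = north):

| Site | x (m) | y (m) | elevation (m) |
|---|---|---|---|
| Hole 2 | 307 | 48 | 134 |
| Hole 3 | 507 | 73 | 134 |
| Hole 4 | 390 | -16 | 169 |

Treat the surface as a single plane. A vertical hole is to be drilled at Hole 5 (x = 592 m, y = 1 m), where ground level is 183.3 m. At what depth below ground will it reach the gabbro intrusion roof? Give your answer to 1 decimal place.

Two edge vectors: Hole 2→Hole 3 = (200, 25, 0), Hole 2→Hole 4 = (83, -64, 35).
Normal n = (Hole 2→Hole 3) × (Hole 2→Hole 4) = (875, -7000, -14875).
So ∂z/∂x = −n_x/n_z = 0.05882 and ∂z/∂y = −n_y/n_z = −0.47059.
Intercept c from Hole 2: 134 − 18.06 + 22.59 = 138.53.
At (592, 1): z_contact = 34.82 − 0.47 + 138.53 = 172.88 m.
Depth below ground = 183.3 − 172.88 = 10.4 m.

10.4 m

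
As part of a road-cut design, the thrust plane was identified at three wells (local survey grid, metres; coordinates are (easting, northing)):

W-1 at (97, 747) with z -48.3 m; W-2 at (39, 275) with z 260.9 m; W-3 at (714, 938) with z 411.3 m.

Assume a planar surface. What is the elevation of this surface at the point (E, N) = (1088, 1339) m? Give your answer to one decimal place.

468.5 m

Two edge vectors: W-1→W-2 = (-58, -472, 309.2), W-1→W-3 = (617, 191, 459.6).
Normal n = (W-1→W-2) × (W-1→W-3) = (-275988.4, 217433.2, 280146).
So ∂z/∂E = −n_x/n_z = 0.985159 and ∂z/∂N = −n_y/n_z = −0.776142.
Intercept c from W-1: -48.3 − 95.56 + 579.78 = 435.92.
At (1088, 1339): z = 1071.9 − 1039.3 + 435.92 = 468.5 m.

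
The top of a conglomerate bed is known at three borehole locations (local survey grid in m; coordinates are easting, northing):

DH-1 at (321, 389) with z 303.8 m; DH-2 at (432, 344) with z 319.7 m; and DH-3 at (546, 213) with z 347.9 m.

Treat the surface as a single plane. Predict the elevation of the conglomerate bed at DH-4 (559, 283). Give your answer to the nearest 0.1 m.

339.2 m

Two edge vectors: DH-1→DH-2 = (111, -45, 15.9), DH-1→DH-3 = (225, -176, 44.1).
Normal n = (DH-1→DH-2) × (DH-1→DH-3) = (813.9, -1317.6, -9411).
So ∂z/∂easting = −n_x/n_z = 0.08648 and ∂z/∂northing = −n_y/n_z = −0.14001.
Intercept c from DH-1: 303.8 − 27.76 + 54.46 = 330.50.
At (559, 283): z = 48.3 − 39.6 + 330.50 = 339.2 m.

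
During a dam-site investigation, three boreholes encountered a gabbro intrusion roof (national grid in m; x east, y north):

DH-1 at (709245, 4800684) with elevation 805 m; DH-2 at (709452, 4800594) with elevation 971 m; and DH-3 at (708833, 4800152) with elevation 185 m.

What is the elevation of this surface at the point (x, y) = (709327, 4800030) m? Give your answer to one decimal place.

Two edge vectors: DH-1→DH-2 = (207, -90, 166), DH-1→DH-3 = (-412, -532, -620).
Normal n = (DH-1→DH-2) × (DH-1→DH-3) = (144112, 59948, -147204).
So ∂z/∂x = −n_x/n_z = 0.978995136 and ∂z/∂y = −n_y/n_z = 0.407244368.
Intercept c from DH-1: 805 − 694347.41 − 1955051.52 = −2648593.93.
At (709327, 4800030): z = 694427.7 + 1954785.2 − 2648593.93 = 618.9 m.

618.9 m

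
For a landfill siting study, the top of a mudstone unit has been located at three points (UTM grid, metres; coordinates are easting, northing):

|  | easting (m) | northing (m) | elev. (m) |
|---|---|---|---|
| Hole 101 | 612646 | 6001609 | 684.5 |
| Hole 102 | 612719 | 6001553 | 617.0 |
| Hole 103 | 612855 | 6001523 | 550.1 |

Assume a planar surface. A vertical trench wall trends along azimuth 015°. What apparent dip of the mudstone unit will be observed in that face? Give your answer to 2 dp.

34.32°

Two edge vectors: Hole 101→Hole 102 = (73, -56, -67.5), Hole 101→Hole 103 = (209, -86, -134.4).
Normal n = (Hole 101→Hole 102) × (Hole 101→Hole 103) = (1721.4, -4296.3, 5426).
So ∂z/∂easting = −n_x/n_z = −0.31725 and ∂z/∂northing = −n_y/n_z = 0.79180.
Unit vector along 015° is (sin 15°, cos 15°) = (0.2588, 0.9659).
Slope in that direction = a·(0.2588) + b·(0.9659) = 0.68271.
Apparent dip = arctan|0.68271| = 34.32° (true dip is 40.5°, so apparent ≤ true as expected).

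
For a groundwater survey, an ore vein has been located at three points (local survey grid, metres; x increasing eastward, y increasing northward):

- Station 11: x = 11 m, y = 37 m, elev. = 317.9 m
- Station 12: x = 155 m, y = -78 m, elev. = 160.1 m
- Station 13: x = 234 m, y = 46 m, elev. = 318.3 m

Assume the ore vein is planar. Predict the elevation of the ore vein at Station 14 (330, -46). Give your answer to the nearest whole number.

193 m

Let the plane be z = a·x + b·y + c.
Station 12−Station 11: 144a − 115b = −157.8;  Station 13−Station 11: 223a + 9b = 0.4.
Solving gives a = −0.05101, b = 1.30830.
Then c = 317.9 − a·11 − b·37 = 270.05.
At (330, -46): z = −16.8 − 60.2 + 270.05 = 193.0 m.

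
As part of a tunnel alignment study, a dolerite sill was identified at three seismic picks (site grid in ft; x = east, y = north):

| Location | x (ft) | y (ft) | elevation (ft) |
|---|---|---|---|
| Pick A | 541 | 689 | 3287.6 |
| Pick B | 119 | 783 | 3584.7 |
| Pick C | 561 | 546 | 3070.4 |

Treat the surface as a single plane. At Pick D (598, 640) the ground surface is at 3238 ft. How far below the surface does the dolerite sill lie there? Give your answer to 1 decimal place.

43.8 ft

Let the plane be z = a·x + b·y + c.
Pick B−Pick A: −422a + 94b = 297.1;  Pick C−Pick A: 20a − 143b = −217.2.
Solving gives a = −0.37746, b = 1.46609.
Then c = 3287.6 − a·541 − b·689 = 2481.67.
At (598, 640): z_contact = −225.72 + 938.30 + 2481.67 = 3194.25 ft.
Depth below ground = 3238 − 3194.25 = 43.8 ft.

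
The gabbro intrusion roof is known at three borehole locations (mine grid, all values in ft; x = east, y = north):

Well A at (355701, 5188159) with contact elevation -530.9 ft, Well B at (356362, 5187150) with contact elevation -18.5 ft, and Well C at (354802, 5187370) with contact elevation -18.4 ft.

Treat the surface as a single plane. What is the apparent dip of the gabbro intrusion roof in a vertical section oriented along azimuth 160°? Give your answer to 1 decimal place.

26.5°

Let the plane be z = a·x + b·y + c.
Well B−Well A: 661a − 1009b = 512.4;  Well C−Well A: −899a − 789b = 512.5.
Solving gives a = −0.07898, b = −0.55957.
Unit vector along 160° is (sin 160°, cos 160°) = (0.3420, -0.9397).
Slope in that direction = a·(0.3420) + b·(-0.9397) = 0.49881.
Apparent dip = arctan|0.49881| = 26.5° (true dip is 29.5°, so apparent ≤ true as expected).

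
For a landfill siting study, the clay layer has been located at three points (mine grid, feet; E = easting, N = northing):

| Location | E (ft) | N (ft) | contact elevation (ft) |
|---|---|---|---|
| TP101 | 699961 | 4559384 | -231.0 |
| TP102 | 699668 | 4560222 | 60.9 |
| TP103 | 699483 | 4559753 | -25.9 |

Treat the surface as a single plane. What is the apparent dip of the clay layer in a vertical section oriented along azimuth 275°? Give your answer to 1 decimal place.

13.6°

Let the plane be z = a·E + b·N + c.
TP102−TP101: −293a + 838b = 291.9;  TP103−TP101: −478a + 369b = 205.1.
Solving gives a = −0.21940, b = 0.27162.
Unit vector along 275° is (sin 275°, cos 275°) = (-0.9962, 0.0872).
Slope in that direction = a·(-0.9962) + b·(0.0872) = 0.24224.
Apparent dip = arctan|0.24224| = 13.6° (true dip is 19.2°, so apparent ≤ true as expected).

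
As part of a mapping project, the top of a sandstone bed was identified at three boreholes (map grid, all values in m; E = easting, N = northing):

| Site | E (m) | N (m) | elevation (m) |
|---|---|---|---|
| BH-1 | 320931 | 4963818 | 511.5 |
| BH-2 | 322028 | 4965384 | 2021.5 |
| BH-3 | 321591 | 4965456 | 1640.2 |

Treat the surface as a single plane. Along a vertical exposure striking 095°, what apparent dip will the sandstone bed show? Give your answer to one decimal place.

41.8°

Two edge vectors: BH-1→BH-2 = (1097, 1566, 1510), BH-1→BH-3 = (660, 1638, 1128.7).
Normal n = (BH-1→BH-2) × (BH-1→BH-3) = (-705835.8, -241583.9, 763326).
So ∂z/∂E = −n_x/n_z = 0.92468 and ∂z/∂N = −n_y/n_z = 0.31649.
Unit vector along 095° is (sin 95°, cos 95°) = (0.9962, -0.0872).
Slope in that direction = a·(0.9962) + b·(-0.0872) = 0.89358.
Apparent dip = arctan|0.89358| = 41.8° (true dip is 44.3°, so apparent ≤ true as expected).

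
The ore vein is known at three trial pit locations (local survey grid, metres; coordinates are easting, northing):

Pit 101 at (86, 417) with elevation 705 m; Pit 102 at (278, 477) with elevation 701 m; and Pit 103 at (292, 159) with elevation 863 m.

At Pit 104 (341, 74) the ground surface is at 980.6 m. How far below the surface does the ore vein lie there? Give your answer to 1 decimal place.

Let the plane be z = a·easting + b·northing + c.
Pit 102−Pit 101: 192a + 60b = −4;  Pit 103−Pit 101: 206a − 258b = 158.
Solving gives a = 0.13649, b = −0.50343.
Then c = 705 − a·86 − b·417 = 903.19.
At (341, 74): z_contact = 46.54 − 37.25 + 903.19 = 912.48 m.
Depth below ground = 980.6 − 912.48 = 68.1 m.

68.1 m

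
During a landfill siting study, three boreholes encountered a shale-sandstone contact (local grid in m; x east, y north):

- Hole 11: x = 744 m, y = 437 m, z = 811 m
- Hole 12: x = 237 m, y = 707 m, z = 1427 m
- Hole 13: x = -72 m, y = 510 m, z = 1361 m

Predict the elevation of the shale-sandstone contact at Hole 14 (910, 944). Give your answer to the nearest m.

1336 m

Two edge vectors: Hole 11→Hole 12 = (-507, 270, 616), Hole 11→Hole 13 = (-816, 73, 550).
Normal n = (Hole 11→Hole 12) × (Hole 11→Hole 13) = (103532, -223806, 183309).
So ∂z/∂x = −n_x/n_z = −0.56479 and ∂z/∂y = −n_y/n_z = 1.22092.
Intercept c from Hole 11: 811 + 420.21 − 533.54 = 697.66.
At (910, 944): z = −514.0 + 1152.6 + 697.66 = 1336.3 m.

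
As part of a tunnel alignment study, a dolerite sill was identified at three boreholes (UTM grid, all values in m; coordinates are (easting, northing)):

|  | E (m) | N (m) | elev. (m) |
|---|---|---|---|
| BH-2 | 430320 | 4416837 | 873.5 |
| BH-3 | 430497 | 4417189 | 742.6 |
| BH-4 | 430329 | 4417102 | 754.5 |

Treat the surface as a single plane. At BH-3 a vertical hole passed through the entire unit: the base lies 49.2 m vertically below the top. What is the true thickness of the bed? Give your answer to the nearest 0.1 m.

44.3 m

Let the plane be z = a·E + b·N + c.
BH-3−BH-2: 177a + 352b = −130.9;  BH-4−BH-2: 9a + 265b = −119.
Solving gives a = 0.16461, b = −0.45465.
|∇z| = √(a²+b²) = 0.48353, so dip δ = arctan(0.48353) = 25.81°.
True thickness = vertical thickness × cos δ = 49.2 × cos 25.81° = 44.3 m.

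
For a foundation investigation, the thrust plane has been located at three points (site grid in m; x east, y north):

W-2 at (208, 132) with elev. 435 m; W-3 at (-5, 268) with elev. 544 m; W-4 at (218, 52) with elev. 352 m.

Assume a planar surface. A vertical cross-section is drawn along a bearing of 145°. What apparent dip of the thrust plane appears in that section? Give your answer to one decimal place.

Let the plane be z = a·x + b·y + c.
W-3−W-2: −213a + 136b = 109;  W-4−W-2: 10a − 80b = −83.
Solving gives a = 0.16378, b = 1.05797.
Unit vector along 145° is (sin 145°, cos 145°) = (0.5736, -0.8192).
Slope in that direction = a·(0.5736) + b·(-0.8192) = −0.77270.
Apparent dip = arctan|0.77270| = 37.7° (true dip is 47.0°, so apparent ≤ true as expected).

37.7°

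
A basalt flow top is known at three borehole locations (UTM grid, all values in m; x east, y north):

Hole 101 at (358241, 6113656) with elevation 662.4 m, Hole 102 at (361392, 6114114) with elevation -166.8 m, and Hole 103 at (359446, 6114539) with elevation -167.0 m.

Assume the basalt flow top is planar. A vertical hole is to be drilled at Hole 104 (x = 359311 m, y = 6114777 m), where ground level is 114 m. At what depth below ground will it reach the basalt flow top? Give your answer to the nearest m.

432 m

Two edge vectors: Hole 101→Hole 102 = (3151, 458, -829.2), Hole 101→Hole 103 = (1205, 883, -829.4).
Normal n = (Hole 101→Hole 102) × (Hole 101→Hole 103) = (352318.4, 1614253.4, 2230443).
So ∂z/∂x = −n_x/n_z = −0.15795893 and ∂z/∂y = −n_y/n_z = −0.72373667.
Intercept c from Hole 101: 662.4 + 56587.37 + 4424677.06 = 4481926.83.
At (359311, 6114777): z_contact = −56756.4 − 4425488.4 + 4481926.83 = -317.9 m.
Depth below ground = 114 − (-317.9) = 432 m.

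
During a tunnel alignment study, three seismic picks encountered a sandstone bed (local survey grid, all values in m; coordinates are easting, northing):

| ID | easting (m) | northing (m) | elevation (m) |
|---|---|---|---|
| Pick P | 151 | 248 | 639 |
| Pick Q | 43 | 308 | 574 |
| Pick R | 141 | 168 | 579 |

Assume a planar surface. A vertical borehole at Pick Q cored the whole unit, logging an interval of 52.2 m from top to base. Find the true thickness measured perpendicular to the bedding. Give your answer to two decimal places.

Two edge vectors: Pick P→Pick Q = (-108, 60, -65), Pick P→Pick R = (-10, -80, -60).
Normal n = (Pick P→Pick Q) × (Pick P→Pick R) = (-8800, -5830, 9240).
So ∂z/∂easting = −n_x/n_z = 0.95238 and ∂z/∂northing = −n_y/n_z = 0.63095.
|∇z| = √(a²+b²) = 1.14242, so dip δ = arctan(1.14242) = 48.80°.
True thickness = vertical thickness × cos δ = 52.2 × cos 48.80° = 34.38 m.

34.38 m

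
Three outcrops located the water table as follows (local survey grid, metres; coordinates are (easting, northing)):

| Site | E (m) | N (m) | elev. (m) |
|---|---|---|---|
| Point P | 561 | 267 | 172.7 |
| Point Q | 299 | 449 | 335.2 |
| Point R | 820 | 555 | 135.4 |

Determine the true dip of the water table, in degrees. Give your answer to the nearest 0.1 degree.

27.0°

Two edge vectors: Point P→Point Q = (-262, 182, 162.5), Point P→Point R = (259, 288, -37.3).
Normal n = (Point P→Point Q) × (Point P→Point R) = (-53588.6, 32314.9, -122594).
So ∂z/∂E = −n_x/n_z = −0.43712 and ∂z/∂N = −n_y/n_z = 0.26359.
Gradient magnitude |∇z| = √(a² + b²) = √(0.19108 + 0.06948) = 0.51045.
True dip = arctan(0.51045) = 27.0°, dipping toward ESE (azimuth ≈ 121°).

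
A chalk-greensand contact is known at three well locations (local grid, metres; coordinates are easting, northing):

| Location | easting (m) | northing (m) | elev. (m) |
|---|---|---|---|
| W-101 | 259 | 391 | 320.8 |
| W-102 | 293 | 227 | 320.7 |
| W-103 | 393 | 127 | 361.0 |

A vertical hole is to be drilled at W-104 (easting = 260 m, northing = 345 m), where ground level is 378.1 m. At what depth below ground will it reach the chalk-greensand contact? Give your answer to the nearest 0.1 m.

Two edge vectors: W-101→W-102 = (34, -164, -0.1), W-101→W-103 = (134, -264, 40.2).
Normal n = (W-101→W-102) × (W-101→W-103) = (-6619.2, -1380.2, 13000).
So ∂z/∂easting = −n_x/n_z = 0.50917 and ∂z/∂northing = −n_y/n_z = 0.10617.
Intercept c from W-101: 320.8 − 131.87 − 41.51 = 147.41.
At (260, 345): z_contact = 132.38 + 36.63 + 147.41 = 316.43 m.
Depth below ground = 378.1 − 316.43 = 61.7 m.

61.7 m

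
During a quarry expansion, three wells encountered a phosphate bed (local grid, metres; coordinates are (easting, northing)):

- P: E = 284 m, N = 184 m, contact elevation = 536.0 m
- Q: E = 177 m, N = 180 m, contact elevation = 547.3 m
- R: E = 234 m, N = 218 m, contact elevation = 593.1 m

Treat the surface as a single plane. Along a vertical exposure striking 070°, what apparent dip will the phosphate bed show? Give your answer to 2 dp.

18.99°

Let the plane be z = a·E + b·N + c.
Q−P: −107a − 4b = 11.3;  R−P: −50a + 34b = 57.1.
Solving gives a = −0.15961, b = 1.44468.
Unit vector along 070° is (sin 70°, cos 70°) = (0.9397, 0.3420).
Slope in that direction = a·(0.9397) + b·(0.3420) = 0.34412.
Apparent dip = arctan|0.34412| = 18.99° (true dip is 55.5°, so apparent ≤ true as expected).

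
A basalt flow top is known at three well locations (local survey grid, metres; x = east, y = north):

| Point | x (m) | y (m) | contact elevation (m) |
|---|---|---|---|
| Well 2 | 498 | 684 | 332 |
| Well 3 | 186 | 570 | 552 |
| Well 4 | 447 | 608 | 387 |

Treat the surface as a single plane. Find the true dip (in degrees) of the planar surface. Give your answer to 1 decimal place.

Let the plane be z = a·x + b·y + c.
Well 3−Well 2: −312a − 114b = 220;  Well 4−Well 2: −51a − 76b = 55.
Solving gives a = −0.58386, b = −0.33188.
Gradient magnitude |∇z| = √(a² + b²) = √(0.34090 + 0.11014) = 0.67160.
True dip = arctan(0.67160) = 33.9°, dipping toward ENE (azimuth ≈ 060°).

33.9°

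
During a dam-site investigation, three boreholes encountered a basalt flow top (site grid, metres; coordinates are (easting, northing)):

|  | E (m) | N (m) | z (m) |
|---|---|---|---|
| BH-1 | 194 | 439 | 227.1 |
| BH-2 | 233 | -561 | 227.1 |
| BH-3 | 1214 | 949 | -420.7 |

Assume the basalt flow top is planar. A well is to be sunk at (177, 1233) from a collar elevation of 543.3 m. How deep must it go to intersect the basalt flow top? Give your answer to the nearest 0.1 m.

Two edge vectors: BH-1→BH-2 = (39, -1000, 0), BH-1→BH-3 = (1020, 510, -647.8).
Normal n = (BH-1→BH-2) × (BH-1→BH-3) = (647800, 25264.2, 1039890).
So ∂z/∂E = −n_x/n_z = −0.622951 and ∂z/∂N = −n_y/n_z = −0.024295.
Intercept c from BH-1: 227.1 + 120.85 + 10.67 = 358.62.
At (177, 1233): z_contact = −110.26 − 29.96 + 358.62 = 218.40 m.
Depth below ground = 543.3 − 218.40 = 324.9 m.

324.9 m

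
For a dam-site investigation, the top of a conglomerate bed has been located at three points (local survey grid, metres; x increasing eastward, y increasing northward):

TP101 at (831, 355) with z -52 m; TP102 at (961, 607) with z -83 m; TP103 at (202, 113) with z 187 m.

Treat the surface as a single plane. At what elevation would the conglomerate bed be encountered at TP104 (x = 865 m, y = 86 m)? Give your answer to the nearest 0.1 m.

Two edge vectors: TP101→TP102 = (130, 252, -31), TP101→TP103 = (-629, -242, 239).
Normal n = (TP101→TP102) × (TP101→TP103) = (52726, -11571, 127048).
So ∂z/∂x = −n_x/n_z = −0.41501 and ∂z/∂y = −n_y/n_z = 0.09108.
Intercept c from TP101: -52 + 344.87 − 32.33 = 260.54.
At (865, 86): z = −359.0 + 7.8 + 260.54 = -90.6 m.

-90.6 m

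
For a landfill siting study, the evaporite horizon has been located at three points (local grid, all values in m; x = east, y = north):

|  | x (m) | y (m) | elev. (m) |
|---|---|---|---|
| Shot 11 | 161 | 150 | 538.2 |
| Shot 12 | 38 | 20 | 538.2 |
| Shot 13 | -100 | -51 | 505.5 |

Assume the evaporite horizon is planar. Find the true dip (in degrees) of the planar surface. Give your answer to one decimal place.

32.4°

Two edge vectors: Shot 11→Shot 12 = (-123, -130, 0), Shot 11→Shot 13 = (-261, -201, -32.7).
Normal n = (Shot 11→Shot 12) × (Shot 11→Shot 13) = (4251, -4022.1, -9207).
So ∂z/∂x = −n_x/n_z = 0.46171 and ∂z/∂y = −n_y/n_z = −0.43685.
Gradient magnitude |∇z| = √(a² + b²) = √(0.21318 + 0.19084) = 0.63563.
True dip = arctan(0.63563) = 32.4°, dipping toward NW (azimuth ≈ 313°).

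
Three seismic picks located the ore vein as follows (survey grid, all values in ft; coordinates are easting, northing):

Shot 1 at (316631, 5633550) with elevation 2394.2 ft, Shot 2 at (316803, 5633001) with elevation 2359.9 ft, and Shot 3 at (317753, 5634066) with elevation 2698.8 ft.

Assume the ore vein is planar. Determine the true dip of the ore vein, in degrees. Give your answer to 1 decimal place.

Let the plane be z = a·easting + b·northing + c.
Shot 2−Shot 1: 172a − 549b = −34.3;  Shot 3−Shot 1: 1122a + 516b = 304.6.
Solving gives a = 0.21218, b = 0.12895.
Gradient magnitude |∇z| = √(a² + b²) = √(0.04502 + 0.01663) = 0.24829.
True dip = arctan(0.24829) = 13.9°, dipping toward WSW (azimuth ≈ 239°).

13.9°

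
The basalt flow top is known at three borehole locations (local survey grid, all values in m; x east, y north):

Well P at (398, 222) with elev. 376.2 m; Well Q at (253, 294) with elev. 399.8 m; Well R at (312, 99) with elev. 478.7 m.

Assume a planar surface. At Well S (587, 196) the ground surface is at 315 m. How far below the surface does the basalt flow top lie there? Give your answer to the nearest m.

6 m

Let the plane be z = a·x + b·y + c.
Well Q−Well P: −145a + 72b = 23.6;  Well R−Well P: −86a − 123b = 102.5.
Solving gives a = −0.42797, b = −0.53410.
Then c = 376.2 − a·398 − b·222 = 665.10.
At (587, 196): z_contact = −251.2 − 104.7 + 665.10 = 309.2 m.
Depth below ground = 315 − 309.2 = 6 m.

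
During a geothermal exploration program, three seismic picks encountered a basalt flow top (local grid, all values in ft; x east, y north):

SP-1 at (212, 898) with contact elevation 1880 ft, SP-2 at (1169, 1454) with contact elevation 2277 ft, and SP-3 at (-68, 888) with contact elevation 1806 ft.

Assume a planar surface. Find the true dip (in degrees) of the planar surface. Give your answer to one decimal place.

20.6°

Two edge vectors: SP-1→SP-2 = (957, 556, 397), SP-1→SP-3 = (-280, -10, -74).
Normal n = (SP-1→SP-2) × (SP-1→SP-3) = (-37174, -40342, 146110).
So ∂z/∂x = −n_x/n_z = 0.25442 and ∂z/∂y = −n_y/n_z = 0.27611.
Gradient magnitude |∇z| = √(a² + b²) = √(0.06473 + 0.07624) = 0.37546.
True dip = arctan(0.37546) = 20.6°, dipping toward SW (azimuth ≈ 223°).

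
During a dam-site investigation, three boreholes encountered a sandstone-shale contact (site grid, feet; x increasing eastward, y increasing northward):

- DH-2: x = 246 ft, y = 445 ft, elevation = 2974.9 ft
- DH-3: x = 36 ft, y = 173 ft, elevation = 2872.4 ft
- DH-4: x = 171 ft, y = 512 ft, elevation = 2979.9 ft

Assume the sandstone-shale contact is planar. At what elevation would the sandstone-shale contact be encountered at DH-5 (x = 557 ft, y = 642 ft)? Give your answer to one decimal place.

3074.5 ft

Two edge vectors: DH-2→DH-3 = (-210, -272, -102.5), DH-2→DH-4 = (-75, 67, 5).
Normal n = (DH-2→DH-3) × (DH-2→DH-4) = (5507.5, 8737.5, -34470).
So ∂z/∂x = −n_x/n_z = 0.15978 and ∂z/∂y = −n_y/n_z = 0.25348.
Intercept c from DH-2: 2974.9 − 39.31 − 112.80 = 2822.80.
At (557, 642): z = 89.0 + 162.7 + 2822.80 = 3074.5 ft.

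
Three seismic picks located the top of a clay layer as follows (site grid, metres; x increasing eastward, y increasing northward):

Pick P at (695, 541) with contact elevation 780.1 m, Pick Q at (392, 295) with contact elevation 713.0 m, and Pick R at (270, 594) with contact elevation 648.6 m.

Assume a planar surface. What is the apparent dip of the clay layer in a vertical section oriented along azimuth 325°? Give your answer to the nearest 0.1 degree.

Let the plane be z = a·x + b·y + c.
Pick Q−Pick P: −303a − 246b = −67.1;  Pick R−Pick P: −425a + 53b = −131.5.
Solving gives a = 0.29770, b = −0.09392.
Unit vector along 325° is (sin 325°, cos 325°) = (-0.5736, 0.8192).
Slope in that direction = a·(-0.5736) + b·(0.8192) = −0.24768.
Apparent dip = arctan|0.24768| = 13.9° (true dip is 17.3°, so apparent ≤ true as expected).

13.9°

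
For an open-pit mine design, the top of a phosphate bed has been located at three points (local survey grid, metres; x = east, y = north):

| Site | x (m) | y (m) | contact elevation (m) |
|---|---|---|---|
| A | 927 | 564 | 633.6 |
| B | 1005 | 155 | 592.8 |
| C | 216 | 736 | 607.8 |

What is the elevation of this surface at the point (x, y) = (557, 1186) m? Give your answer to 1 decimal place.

Two edge vectors: A→B = (78, -409, -40.8), A→C = (-711, 172, -25.8).
Normal n = (A→B) × (A→C) = (17569.8, 31021.2, -277383).
So ∂z/∂x = −n_x/n_z = 0.063341 and ∂z/∂y = −n_y/n_z = 0.111835.
Intercept c from A: 633.6 − 58.72 − 63.08 = 511.81.
At (557, 1186): z = 35.3 + 132.6 + 511.81 = 679.7 m.

679.7 m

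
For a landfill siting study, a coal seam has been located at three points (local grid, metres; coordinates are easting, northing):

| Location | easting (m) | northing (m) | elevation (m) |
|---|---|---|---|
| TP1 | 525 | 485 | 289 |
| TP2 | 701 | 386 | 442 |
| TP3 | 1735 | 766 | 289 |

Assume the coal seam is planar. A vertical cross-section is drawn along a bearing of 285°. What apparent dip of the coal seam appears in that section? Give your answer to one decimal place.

Two edge vectors: TP1→TP2 = (176, -99, 153), TP1→TP3 = (1210, 281, 0).
Normal n = (TP1→TP2) × (TP1→TP3) = (-42993, 185130, 169246).
So ∂z/∂easting = −n_x/n_z = 0.25403 and ∂z/∂northing = −n_y/n_z = −1.09385.
Unit vector along 285° is (sin 285°, cos 285°) = (-0.9659, 0.2588).
Slope in that direction = a·(-0.9659) + b·(0.2588) = −0.52848.
Apparent dip = arctan|0.52848| = 27.9° (true dip is 48.3°, so apparent ≤ true as expected).

27.9°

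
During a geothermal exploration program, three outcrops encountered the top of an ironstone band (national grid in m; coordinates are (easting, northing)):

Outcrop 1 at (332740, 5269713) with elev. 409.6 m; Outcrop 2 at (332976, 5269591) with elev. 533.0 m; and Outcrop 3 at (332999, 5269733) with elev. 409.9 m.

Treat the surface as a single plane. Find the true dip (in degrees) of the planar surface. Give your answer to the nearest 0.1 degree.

Let the plane be z = a·E + b·N + c.
Outcrop 2−Outcrop 1: 236a − 122b = 123.4;  Outcrop 3−Outcrop 1: 259a + 20b = 0.3.
Solving gives a = 0.06896, b = −0.87807.
Gradient magnitude |∇z| = √(a² + b²) = √(0.00476 + 0.77101) = 0.88078.
True dip = arctan(0.88078) = 41.4°, dipping toward N (azimuth ≈ 356°).

41.4°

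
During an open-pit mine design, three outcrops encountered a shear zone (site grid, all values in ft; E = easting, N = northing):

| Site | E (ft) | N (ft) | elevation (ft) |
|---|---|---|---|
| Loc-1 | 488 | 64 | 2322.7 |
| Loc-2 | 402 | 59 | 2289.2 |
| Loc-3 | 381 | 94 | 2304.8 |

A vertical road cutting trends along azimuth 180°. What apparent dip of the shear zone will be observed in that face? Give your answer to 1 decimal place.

Let the plane be z = a·E + b·N + c.
Loc-2−Loc-1: −86a − 5b = −33.5;  Loc-3−Loc-1: −107a + 30b = −17.9.
Solving gives a = 0.35136, b = 0.65653.
Unit vector along 180° is (sin 180°, cos 180°) = (0.0000, -1.0000).
Slope in that direction = a·(0.0000) + b·(-1.0000) = −0.65653.
Apparent dip = arctan|0.65653| = 33.3° (true dip is 36.7°, so apparent ≤ true as expected).

33.3°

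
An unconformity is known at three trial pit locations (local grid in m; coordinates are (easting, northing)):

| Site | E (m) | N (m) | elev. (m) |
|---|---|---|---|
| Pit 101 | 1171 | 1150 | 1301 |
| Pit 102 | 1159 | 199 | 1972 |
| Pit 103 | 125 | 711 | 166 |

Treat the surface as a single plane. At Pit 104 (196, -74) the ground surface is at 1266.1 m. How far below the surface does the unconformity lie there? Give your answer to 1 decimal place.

Let the plane be z = a·E + b·N + c.
Pit 102−Pit 101: −12a − 951b = 671;  Pit 103−Pit 101: −1046a − 439b = −1135.
Solving gives a = 1.388564, b = −0.723094.
Then c = 1301 − a·1171 − b·1150 = 506.55.
At (196, -74): z_contact = 272.16 + 53.51 + 506.55 = 832.22 m.
Depth below ground = 1266.1 − 832.22 = 433.9 m.

433.9 m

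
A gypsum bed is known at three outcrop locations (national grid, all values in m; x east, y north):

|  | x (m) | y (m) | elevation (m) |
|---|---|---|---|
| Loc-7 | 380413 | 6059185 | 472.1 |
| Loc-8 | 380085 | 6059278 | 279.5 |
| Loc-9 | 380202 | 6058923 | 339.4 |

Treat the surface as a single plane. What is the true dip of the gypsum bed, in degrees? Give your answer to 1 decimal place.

30.8°

Let the plane be z = a·x + b·y + c.
Loc-8−Loc-7: −328a + 93b = −192.6;  Loc-9−Loc-7: −211a − 262b = −132.7.
Solving gives a = 0.59495, b = 0.02735.
Gradient magnitude |∇z| = √(a² + b²) = √(0.35397 + 0.00075) = 0.59558.
True dip = arctan(0.59558) = 30.8°, dipping toward W (azimuth ≈ 267°).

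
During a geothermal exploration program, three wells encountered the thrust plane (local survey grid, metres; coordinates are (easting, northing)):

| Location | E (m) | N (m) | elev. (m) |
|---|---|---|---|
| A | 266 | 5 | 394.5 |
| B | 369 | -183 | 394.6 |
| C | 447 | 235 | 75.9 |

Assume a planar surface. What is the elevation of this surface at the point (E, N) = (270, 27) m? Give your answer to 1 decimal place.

Let the plane be z = a·E + b·N + c.
B−A: 103a − 188b = 0.1;  C−A: 181a + 230b = −318.6.
Solving gives a = −1.03735, b = −0.56887.
Then c = 394.5 − a·266 − b·5 = 673.28.
At (270, 27): z = −280.1 − 15.4 + 673.28 = 377.8 m.

377.8 m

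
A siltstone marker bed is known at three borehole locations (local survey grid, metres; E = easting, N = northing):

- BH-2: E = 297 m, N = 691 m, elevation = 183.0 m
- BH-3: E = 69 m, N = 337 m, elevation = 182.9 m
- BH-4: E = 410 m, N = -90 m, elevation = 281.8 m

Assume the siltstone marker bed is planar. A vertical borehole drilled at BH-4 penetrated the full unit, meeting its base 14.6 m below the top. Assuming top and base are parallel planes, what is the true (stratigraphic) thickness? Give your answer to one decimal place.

Two edge vectors: BH-2→BH-3 = (-228, -354, -0.1), BH-2→BH-4 = (113, -781, 98.8).
Normal n = (BH-2→BH-3) × (BH-2→BH-4) = (-35053.3, 22515.1, 218070).
So ∂z/∂E = −n_x/n_z = 0.16074 and ∂z/∂N = −n_y/n_z = −0.10325.
|∇z| = √(a²+b²) = 0.19105, so dip δ = arctan(0.19105) = 10.82°.
True thickness = vertical thickness × cos δ = 14.6 × cos 10.82° = 14.3 m.

14.3 m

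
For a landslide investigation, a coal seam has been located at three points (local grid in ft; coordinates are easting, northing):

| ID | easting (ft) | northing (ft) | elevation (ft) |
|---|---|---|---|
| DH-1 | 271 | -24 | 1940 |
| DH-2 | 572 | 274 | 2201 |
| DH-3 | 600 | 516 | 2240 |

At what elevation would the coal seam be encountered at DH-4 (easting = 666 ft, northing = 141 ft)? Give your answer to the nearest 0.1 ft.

2267.0 ft

Let the plane be z = a·easting + b·northing + c.
DH-2−DH-1: 301a + 298b = 261;  DH-3−DH-1: 329a + 540b = 300.
Solving gives a = 0.79909, b = 0.06870.
Then c = 1940 − a·271 − b·-24 = 1725.09.
At (666, 141): z = 532.2 + 9.7 + 1725.09 = 2267.0 ft.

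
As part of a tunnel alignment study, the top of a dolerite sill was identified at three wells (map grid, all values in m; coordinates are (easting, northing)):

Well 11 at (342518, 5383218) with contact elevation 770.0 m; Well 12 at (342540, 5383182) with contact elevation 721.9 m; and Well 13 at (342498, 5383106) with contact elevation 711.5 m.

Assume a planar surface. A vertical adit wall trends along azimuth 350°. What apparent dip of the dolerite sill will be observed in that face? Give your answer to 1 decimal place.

Let the plane be z = a·E + b·N + c.
Well 12−Well 11: 22a − 36b = −48.1;  Well 13−Well 11: −20a − 112b = −58.5.
Solving gives a = −1.03053, b = 0.70634.
Unit vector along 350° is (sin 350°, cos 350°) = (-0.1736, 0.9848).
Slope in that direction = a·(-0.1736) + b·(0.9848) = 0.87456.
Apparent dip = arctan|0.87456| = 41.2° (true dip is 51.3°, so apparent ≤ true as expected).

41.2°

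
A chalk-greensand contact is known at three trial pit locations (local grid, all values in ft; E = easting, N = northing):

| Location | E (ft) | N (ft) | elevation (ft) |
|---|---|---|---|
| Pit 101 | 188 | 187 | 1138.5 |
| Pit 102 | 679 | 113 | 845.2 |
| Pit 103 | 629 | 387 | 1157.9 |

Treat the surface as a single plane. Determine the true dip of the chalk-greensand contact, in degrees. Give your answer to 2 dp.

Two edge vectors: Pit 101→Pit 102 = (491, -74, -293.3), Pit 101→Pit 103 = (441, 200, 19.4).
Normal n = (Pit 101→Pit 102) × (Pit 101→Pit 103) = (57224.4, -138870.7, 130834).
So ∂z/∂E = −n_x/n_z = −0.43738 and ∂z/∂N = −n_y/n_z = 1.06143.
Gradient magnitude |∇z| = √(a² + b²) = √(0.19130 + 1.12663) = 1.14801.
True dip = arctan(1.14801) = 48.94°, dipping toward SSE (azimuth ≈ 158°).

48.94°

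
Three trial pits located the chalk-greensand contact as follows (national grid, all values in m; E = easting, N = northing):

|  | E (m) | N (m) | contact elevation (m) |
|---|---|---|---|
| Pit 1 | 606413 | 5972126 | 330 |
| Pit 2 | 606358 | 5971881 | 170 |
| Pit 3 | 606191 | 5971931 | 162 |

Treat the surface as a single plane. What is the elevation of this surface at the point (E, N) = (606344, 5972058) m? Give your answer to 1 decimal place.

Let the plane be z = a·E + b·N + c.
Pit 2−Pit 1: −55a − 245b = −160;  Pit 3−Pit 1: −222a − 195b = −168.
Solving gives a = 0.228100309, b = 0.601855033.
Then c = 330 − a·606413 − b·5972126 = −3732347.08.
At (606344, 5972058): z = 138307.3 + 3594313.2 − 3732347.08 = 273.3 m.

273.3 m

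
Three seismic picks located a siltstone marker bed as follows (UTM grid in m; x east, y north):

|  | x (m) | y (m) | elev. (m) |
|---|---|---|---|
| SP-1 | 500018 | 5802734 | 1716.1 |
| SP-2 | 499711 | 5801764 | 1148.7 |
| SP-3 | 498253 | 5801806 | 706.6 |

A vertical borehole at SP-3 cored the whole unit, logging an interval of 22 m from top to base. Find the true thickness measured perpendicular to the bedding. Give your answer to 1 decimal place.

19.0 m

Let the plane be z = a·x + b·y + c.
SP-2−SP-1: −307a − 970b = −567.4;  SP-3−SP-1: −1765a − 928b = −1009.5.
Solving gives a = 0.31718, b = 0.48456.
|∇z| = √(a²+b²) = 0.57914, so dip δ = arctan(0.57914) = 30.08°.
True thickness = vertical thickness × cos δ = 22 × cos 30.08° = 19.0 m.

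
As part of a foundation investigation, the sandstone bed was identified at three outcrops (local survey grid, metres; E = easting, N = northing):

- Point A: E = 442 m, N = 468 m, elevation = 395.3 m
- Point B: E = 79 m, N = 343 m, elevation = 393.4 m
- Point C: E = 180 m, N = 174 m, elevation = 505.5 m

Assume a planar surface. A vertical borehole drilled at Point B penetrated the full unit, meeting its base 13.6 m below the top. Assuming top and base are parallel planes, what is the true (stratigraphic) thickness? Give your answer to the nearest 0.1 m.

11.8 m

Let the plane be z = a·E + b·N + c.
Point B−Point A: −363a − 125b = −1.9;  Point C−Point A: −262a − 294b = 110.2.
Solving gives a = 0.19377, b = −0.54751.
|∇z| = √(a²+b²) = 0.58079, so dip δ = arctan(0.58079) = 30.15°.
True thickness = vertical thickness × cos δ = 13.6 × cos 30.15° = 11.8 m.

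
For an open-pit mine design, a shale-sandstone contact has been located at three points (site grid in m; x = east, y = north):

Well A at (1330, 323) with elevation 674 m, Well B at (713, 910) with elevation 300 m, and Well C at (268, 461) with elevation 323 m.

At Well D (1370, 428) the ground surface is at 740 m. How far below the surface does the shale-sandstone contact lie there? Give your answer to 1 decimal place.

Two edge vectors: Well A→Well B = (-617, 587, -374), Well A→Well C = (-1062, 138, -351).
Normal n = (Well A→Well B) × (Well A→Well C) = (-154425, 180621, 538248).
So ∂z/∂x = −n_x/n_z = 0.286903 and ∂z/∂y = −n_y/n_z = −0.335572.
Intercept c from Well A: 674 − 381.58 + 108.39 = 400.81.
At (1370, 428): z_contact = 393.06 − 143.62 + 400.81 = 650.24 m.
Depth below ground = 740 − 650.24 = 89.8 m.

89.8 m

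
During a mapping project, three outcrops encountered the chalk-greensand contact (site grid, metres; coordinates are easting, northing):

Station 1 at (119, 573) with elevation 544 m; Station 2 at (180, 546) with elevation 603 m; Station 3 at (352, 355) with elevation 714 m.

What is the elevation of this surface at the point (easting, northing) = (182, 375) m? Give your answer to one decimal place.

Let the plane be z = a·easting + b·northing + c.
Station 2−Station 1: 61a − 27b = 59;  Station 3−Station 1: 233a − 218b = 170.
Solving gives a = 1.18053, b = 0.48195.
Then c = 544 − a·119 − b·573 = 127.36.
At (182, 375): z = 214.9 + 180.7 + 127.36 = 522.9 m.

522.9 m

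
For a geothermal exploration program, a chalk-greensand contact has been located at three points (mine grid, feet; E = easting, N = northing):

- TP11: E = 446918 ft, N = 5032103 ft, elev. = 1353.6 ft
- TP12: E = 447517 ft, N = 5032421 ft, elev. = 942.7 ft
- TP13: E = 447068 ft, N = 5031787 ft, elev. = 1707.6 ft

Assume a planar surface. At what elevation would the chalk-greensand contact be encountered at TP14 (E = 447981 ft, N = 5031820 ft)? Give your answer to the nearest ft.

1603 ft

Let the plane be z = a·E + b·N + c.
TP12−TP11: 599a + 318b = −410.9;  TP13−TP11: 150a − 316b = 354.
Solving gives a = −0.07288425, b = −1.15485012.
Then c = 1353.6 − a·446918 − b·5032103 = 5845251.62.
At (447981, 5031820): z = −32650.8 − 5810997.9 + 5845251.62 = 1602.9 ft.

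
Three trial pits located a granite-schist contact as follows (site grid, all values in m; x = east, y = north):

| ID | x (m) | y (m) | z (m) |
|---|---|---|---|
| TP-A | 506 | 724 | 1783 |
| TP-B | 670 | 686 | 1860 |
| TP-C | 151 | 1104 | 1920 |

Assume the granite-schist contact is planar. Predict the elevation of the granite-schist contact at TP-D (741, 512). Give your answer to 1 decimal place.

Let the plane be z = a·x + b·y + c.
TP-B−TP-A: 164a − 38b = 77;  TP-C−TP-A: −355a + 380b = 137.
Solving gives a = 0.705837, b = 1.019926.
Then c = 1783 − a·506 − b·724 = 687.42.
At (741, 512): z = 523.0 + 522.2 + 687.42 = 1732.6 m.

1732.6 m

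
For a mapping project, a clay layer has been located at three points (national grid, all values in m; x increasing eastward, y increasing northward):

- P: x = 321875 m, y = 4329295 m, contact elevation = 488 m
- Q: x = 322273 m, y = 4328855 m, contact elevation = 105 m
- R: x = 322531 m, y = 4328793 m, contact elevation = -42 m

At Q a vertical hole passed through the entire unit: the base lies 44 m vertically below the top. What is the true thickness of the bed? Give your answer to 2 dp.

Two edge vectors: P→Q = (398, -440, -383), P→R = (656, -502, -530).
Normal n = (P→Q) × (P→R) = (40934, -40308, 88844).
So ∂z/∂x = −n_x/n_z = −0.46074 and ∂z/∂y = −n_y/n_z = 0.45369.
|∇z| = √(a²+b²) = 0.64662, so dip δ = arctan(0.64662) = 32.89°.
True thickness = vertical thickness × cos δ = 44 × cos 32.89° = 36.95 m.

36.95 m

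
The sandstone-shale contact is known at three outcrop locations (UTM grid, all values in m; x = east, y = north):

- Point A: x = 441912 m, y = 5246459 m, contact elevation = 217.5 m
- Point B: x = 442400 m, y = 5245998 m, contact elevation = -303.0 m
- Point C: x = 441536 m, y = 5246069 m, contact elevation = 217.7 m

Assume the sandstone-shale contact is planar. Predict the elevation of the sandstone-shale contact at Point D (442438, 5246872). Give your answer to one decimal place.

Let the plane be z = a·x + b·y + c.
Point B−Point A: 488a − 461b = −520.5;  Point C−Point A: −376a − 390b = 0.2.
Solving gives a = −0.558459643, b = 0.537899553.
Then c = 217.5 − a·441912 − b·5246459 = −2575060.44.
At (442438, 5246872): z = −247083.8 + 2822290.1 − 2575060.44 = 145.9 m.

145.9 m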